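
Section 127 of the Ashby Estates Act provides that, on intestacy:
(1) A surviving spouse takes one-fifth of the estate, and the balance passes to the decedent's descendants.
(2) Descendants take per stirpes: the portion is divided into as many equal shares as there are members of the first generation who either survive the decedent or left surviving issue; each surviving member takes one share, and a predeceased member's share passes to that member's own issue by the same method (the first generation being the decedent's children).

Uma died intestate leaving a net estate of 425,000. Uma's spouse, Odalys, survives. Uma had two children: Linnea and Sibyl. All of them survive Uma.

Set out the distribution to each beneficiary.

Odalys: 85,000; Linnea: 170,000; Sibyl: 170,000

Odalys takes one-fifth of 425,000 = 85,000. The remaining 340,000 passes to the descendants.
The descendants' portion (340,000) is divided into 2 shares of 170,000: Linnea and Sibyl each take 170,000.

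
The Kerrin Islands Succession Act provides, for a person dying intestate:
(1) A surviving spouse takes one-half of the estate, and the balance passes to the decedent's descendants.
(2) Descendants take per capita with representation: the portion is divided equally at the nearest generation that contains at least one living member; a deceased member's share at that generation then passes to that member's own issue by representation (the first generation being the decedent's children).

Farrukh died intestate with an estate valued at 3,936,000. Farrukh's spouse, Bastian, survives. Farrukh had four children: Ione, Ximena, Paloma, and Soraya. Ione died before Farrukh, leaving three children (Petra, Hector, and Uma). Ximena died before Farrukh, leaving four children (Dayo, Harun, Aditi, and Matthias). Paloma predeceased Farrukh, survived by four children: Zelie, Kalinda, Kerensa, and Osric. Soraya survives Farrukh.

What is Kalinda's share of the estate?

Bastian takes one-half of 3,936,000 = 1,968,000. The remaining 1,968,000 passes to the descendants.
The descendants' portion (1,968,000) is divided into 4 shares of 492,000: Soraya takes 492,000; Ione's 492,000 share passes to Ione's issue; Ximena's 492,000 share passes to Ximena's issue; Paloma's 492,000 share passes to Paloma's issue.
Ione's share (492,000) is divided into 3 shares of 164,000: Petra, Hector, and Uma each take 164,000.
Ximena's share (492,000) is divided into 4 shares of 123,000: Dayo, Harun, Aditi, and Matthias each take 123,000.
Paloma's share (492,000) is divided into 4 shares of 123,000: Zelie, Kalinda, Kerensa, and Osric each take 123,000.

Kalinda receives 123,000.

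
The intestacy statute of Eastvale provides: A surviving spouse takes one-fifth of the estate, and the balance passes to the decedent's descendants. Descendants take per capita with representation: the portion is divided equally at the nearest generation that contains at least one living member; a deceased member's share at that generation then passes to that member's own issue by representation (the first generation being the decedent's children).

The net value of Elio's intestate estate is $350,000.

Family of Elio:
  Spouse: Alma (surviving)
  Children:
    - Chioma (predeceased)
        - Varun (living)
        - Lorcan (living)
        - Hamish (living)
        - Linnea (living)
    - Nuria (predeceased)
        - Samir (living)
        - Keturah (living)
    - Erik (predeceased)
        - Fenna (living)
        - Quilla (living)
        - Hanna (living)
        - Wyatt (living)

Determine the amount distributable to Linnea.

Alma takes one-fifth of $350,000 = $70,000. The remaining $280,000 passes to the descendants.
No child survives, so the initial division is made at the grandchildren's generation.
The descendants' portion ($280,000) is divided into 10 shares of $28,000: Varun, Lorcan, Hamish, Linnea, Samir, Keturah, Fenna, Quilla, Hanna, and Wyatt each take $28,000.

Linnea receives $28,000.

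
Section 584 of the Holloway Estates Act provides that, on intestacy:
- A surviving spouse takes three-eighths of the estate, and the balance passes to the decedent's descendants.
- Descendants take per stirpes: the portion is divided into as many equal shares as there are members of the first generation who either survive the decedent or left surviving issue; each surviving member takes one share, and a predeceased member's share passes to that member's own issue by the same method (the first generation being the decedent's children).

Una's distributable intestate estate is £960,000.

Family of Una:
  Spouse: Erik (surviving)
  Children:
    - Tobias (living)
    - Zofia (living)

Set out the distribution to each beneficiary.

Erik: £360,000; Tobias: £300,000; Zofia: £300,000

Erik takes three-eighths of £960,000 = £360,000. The remaining £600,000 passes to the descendants.
The descendants' portion (£600,000) is divided into 2 shares of £300,000: Tobias and Zofia each take £300,000.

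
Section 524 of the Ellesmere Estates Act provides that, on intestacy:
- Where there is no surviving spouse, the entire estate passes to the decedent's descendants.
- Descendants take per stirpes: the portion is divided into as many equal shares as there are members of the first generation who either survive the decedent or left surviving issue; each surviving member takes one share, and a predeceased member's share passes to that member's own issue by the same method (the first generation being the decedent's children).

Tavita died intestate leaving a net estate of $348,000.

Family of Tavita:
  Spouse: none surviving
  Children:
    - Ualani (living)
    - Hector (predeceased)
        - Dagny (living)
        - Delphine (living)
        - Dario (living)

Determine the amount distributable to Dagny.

Dagny receives $58,000.

The entire $348,000 passes to the descendants.
That amount ($348,000) is divided into 2 shares of $174,000: Ualani takes $174,000; Hector's $174,000 share passes to Hector's issue.
Hector's share ($174,000) is divided into 3 shares of $58,000: Dagny, Delphine, and Dario each take $58,000.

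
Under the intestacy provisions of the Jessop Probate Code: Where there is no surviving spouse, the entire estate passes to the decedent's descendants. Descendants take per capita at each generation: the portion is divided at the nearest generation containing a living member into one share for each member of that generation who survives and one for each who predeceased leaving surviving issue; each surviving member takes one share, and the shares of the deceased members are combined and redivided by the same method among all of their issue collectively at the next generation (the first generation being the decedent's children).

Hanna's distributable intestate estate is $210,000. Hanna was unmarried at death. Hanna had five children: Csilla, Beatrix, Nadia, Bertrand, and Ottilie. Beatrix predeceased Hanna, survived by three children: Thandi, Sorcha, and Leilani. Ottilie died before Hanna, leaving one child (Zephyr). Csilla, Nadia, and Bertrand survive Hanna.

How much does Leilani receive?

Leilani receives $21,000.

The entire $210,000 passes to the descendants.
That amount ($210,000) is divided at the children's generation into 5 shares of $42,000. Csilla, Nadia, and Bertrand each take $42,000. The 2 shares of the deceased (Beatrix and Ottilie) are combined into a pool of $84,000.
That pool ($84,000) is divided at the grandchildren's generation equally among Thandi, Sorcha, Leilani, and Zephyr: $21,000 each.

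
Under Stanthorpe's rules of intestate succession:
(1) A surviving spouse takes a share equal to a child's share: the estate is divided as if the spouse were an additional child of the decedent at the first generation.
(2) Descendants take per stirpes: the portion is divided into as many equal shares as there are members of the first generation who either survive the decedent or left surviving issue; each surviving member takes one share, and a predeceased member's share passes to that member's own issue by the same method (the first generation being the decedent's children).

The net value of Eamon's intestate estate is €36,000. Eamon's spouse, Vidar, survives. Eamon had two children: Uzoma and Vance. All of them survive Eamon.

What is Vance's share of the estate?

The spouse counts as an additional share at the children's level, so there are 3 primary shares of €12,000. Vidar takes one such share (€12,000).
The children's combined portion (€24,000) is divided into 2 shares of €12,000: Uzoma and Vance each take €12,000.

Vance receives €12,000.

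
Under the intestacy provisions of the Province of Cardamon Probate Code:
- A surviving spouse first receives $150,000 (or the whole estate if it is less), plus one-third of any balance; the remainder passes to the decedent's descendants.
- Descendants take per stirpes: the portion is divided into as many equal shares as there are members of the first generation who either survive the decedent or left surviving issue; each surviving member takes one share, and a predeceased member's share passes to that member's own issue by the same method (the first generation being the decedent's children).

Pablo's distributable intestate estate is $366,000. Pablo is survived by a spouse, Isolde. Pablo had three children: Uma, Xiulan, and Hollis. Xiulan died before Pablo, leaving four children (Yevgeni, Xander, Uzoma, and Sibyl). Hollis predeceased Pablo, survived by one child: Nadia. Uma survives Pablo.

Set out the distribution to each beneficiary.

Isolde: $222,000; Uma: $48,000; Yevgeni: $12,000; Xander: $12,000; Uzoma: $12,000; Sibyl: $12,000; Nadia: $48,000

Isolde first takes $150,000, leaving a balance of $216,000. Isolde then takes one-third of the balance ($72,000), for a total of $222,000. The remaining $144,000 passes to the descendants.
The descendants' portion ($144,000) is divided into 3 shares of $48,000: Uma takes $48,000; Xiulan's $48,000 share passes to Xiulan's issue; Hollis's $48,000 share passes to Hollis's issue.
Xiulan's share ($48,000) is divided into 4 shares of $12,000: Yevgeni, Xander, Uzoma, and Sibyl each take $12,000.
Hollis's share ($48,000) passes entirely to Nadia.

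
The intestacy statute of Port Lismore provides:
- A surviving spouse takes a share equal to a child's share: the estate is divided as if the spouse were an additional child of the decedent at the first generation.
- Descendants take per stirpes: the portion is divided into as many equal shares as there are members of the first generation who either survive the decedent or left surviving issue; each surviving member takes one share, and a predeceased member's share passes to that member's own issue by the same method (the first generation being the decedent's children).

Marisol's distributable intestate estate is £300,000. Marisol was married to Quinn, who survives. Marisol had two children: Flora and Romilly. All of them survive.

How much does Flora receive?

Flora receives £100,000.

The spouse counts as an additional share at the children's level, so there are 3 primary shares of £100,000. Quinn takes one such share (£100,000).
The children's combined portion (£200,000) is divided into 2 shares of £100,000: Flora and Romilly each take £100,000.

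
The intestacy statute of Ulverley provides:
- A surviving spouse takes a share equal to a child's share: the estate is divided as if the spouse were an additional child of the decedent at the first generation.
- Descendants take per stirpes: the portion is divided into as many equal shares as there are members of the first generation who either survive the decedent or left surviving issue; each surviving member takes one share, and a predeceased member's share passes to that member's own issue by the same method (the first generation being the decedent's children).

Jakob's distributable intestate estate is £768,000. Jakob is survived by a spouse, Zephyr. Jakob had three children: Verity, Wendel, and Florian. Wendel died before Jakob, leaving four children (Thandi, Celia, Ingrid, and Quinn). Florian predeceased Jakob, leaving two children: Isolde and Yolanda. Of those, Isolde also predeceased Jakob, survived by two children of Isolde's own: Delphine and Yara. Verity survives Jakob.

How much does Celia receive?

The spouse counts as an additional share at the children's level, so there are 4 primary shares of £192,000. Zephyr takes one such share (£192,000).
The children's combined portion (£576,000) is divided into 3 shares of £192,000: Verity takes £192,000; Wendel's £192,000 share passes to Wendel's issue; Florian's £192,000 share passes to Florian's issue.
Wendel's share (£192,000) is divided into 4 shares of £48,000: Thandi, Celia, Ingrid, and Quinn each take £48,000.
Florian's share (£192,000) is divided into 2 shares of £96,000: Yolanda takes £96,000; Isolde's £96,000 share passes to Isolde's issue.
Isolde's share (£96,000) is divided into 2 shares of £48,000: Delphine and Yara each take £48,000.

Celia receives £48,000.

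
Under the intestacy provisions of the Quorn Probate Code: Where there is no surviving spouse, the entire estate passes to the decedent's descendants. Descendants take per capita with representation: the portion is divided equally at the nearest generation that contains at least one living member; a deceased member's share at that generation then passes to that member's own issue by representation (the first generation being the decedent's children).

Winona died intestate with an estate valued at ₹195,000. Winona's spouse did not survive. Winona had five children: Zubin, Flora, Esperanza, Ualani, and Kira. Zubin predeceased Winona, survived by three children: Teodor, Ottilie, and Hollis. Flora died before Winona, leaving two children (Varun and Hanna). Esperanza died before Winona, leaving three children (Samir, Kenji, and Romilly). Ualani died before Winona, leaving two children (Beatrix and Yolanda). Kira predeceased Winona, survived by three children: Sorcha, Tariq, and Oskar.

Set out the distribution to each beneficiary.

The entire ₹195,000 passes to the descendants.
No child survives, so the initial division is made at the grandchildren's generation.
That amount (₹195,000) is divided into 13 shares of ₹15,000: Teodor, Ottilie, Hollis, Varun, Hanna, Samir, Kenji, Romilly, Beatrix, Yolanda, Sorcha, Tariq, and Oskar each take ₹15,000.

Teodor: ₹15,000; Ottilie: ₹15,000; Hollis: ₹15,000; Varun: ₹15,000; Hanna: ₹15,000; Samir: ₹15,000; Kenji: ₹15,000; Romilly: ₹15,000; Beatrix: ₹15,000; Yolanda: ₹15,000; Sorcha: ₹15,000; Tariq: ₹15,000; Oskar: ₹15,000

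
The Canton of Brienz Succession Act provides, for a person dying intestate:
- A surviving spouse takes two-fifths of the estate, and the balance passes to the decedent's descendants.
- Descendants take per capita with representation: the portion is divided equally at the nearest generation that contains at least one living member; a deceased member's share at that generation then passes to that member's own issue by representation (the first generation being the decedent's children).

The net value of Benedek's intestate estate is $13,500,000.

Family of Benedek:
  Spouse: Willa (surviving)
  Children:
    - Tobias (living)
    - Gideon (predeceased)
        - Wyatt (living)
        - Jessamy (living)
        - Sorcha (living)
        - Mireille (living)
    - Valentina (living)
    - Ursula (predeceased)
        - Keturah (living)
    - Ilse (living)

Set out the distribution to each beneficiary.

Willa takes two-fifths of $13,500,000 = $5,400,000. The remaining $8,100,000 passes to the descendants.
The descendants' portion ($8,100,000) is divided into 5 shares of $1,620,000: Tobias, Valentina, and Ilse each take $1,620,000; Gideon's $1,620,000 share passes to Gideon's issue; Ursula's $1,620,000 share passes to Ursula's issue.
Gideon's share ($1,620,000) is divided into 4 shares of $405,000: Wyatt, Jessamy, Sorcha, and Mireille each take $405,000.
Ursula's share ($1,620,000) passes entirely to Keturah.

Willa: $5,400,000; Tobias: $1,620,000; Wyatt: $405,000; Jessamy: $405,000; Sorcha: $405,000; Mireille: $405,000; Valentina: $1,620,000; Keturah: $1,620,000; Ilse: $1,620,000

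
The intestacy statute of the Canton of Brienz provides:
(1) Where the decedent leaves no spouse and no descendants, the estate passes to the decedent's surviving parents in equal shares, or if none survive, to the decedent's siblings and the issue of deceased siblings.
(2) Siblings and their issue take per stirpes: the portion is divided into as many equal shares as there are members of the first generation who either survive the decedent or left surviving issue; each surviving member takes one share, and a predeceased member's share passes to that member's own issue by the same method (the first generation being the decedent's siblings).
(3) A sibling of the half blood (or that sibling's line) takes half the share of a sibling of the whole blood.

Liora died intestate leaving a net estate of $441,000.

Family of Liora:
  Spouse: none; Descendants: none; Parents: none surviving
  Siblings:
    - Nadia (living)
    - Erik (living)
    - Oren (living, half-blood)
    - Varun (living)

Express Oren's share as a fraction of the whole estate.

Oren receives 1/7 of the estate.

The entire $441,000 passes to the siblings and their issue.
Counting each half-blood sibling's line as half a unit, there are 7/2 units in $441,000, so one unit is $126,000. Whole-blood lines (Nadia, Erik, and Varun) take $126,000 each; half-blood lines (Oren) take $63,000 each.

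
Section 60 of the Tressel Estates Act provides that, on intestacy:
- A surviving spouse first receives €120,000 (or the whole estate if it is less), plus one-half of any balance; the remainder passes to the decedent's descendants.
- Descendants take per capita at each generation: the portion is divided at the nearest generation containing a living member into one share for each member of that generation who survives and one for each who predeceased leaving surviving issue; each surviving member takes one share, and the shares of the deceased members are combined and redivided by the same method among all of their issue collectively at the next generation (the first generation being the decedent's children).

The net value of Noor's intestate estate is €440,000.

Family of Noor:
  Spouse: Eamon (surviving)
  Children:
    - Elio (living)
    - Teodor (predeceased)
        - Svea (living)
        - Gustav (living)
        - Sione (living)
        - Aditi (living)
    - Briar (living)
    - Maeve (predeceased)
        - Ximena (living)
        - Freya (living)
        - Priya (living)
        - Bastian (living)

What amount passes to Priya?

Priya receives €10,000.

Eamon first takes €120,000, leaving a balance of €320,000. Eamon then takes one-half of the balance (€160,000), for a total of €280,000. The remaining €160,000 passes to the descendants.
The descendants' portion (€160,000) is divided at the children's generation into 4 shares of €40,000. Elio and Briar each take €40,000. The 2 shares of the deceased (Teodor and Maeve) are combined into a pool of €80,000.
That pool (€80,000) is divided at the grandchildren's generation equally among Svea, Gustav, Sione, Aditi, Ximena, Freya, Priya, and Bastian: €10,000 each.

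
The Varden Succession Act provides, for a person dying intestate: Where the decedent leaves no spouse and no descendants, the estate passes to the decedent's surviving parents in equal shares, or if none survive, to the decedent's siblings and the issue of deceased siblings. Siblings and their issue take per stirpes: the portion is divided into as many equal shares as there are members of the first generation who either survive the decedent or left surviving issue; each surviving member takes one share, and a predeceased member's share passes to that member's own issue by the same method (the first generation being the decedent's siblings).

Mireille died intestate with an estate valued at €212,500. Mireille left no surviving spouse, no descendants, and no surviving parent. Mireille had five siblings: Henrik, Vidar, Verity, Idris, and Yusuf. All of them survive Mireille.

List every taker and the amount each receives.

The entire €212,500 passes to the siblings and their issue.
That amount (€212,500) is divided into 5 shares of €42,500: Henrik, Vidar, Verity, Idris, and Yusuf each take €42,500.

Henrik: €42,500; Vidar: €42,500; Verity: €42,500; Idris: €42,500; Yusuf: €42,500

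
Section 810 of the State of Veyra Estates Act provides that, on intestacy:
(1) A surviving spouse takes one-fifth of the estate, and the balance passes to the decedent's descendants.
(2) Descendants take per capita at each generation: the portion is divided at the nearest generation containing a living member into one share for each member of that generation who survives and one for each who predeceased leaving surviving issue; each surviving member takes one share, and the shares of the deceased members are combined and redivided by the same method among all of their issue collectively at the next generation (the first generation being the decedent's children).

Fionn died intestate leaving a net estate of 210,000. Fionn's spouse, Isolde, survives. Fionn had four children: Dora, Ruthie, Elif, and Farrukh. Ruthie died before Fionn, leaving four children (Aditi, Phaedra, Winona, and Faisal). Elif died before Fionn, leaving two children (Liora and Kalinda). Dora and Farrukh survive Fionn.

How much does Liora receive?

Liora receives 14,000.

Isolde takes one-fifth of 210,000 = 42,000. The remaining 168,000 passes to the descendants.
The descendants' portion (168,000) is divided at the children's generation into 4 shares of 42,000. Dora and Farrukh each take 42,000. The 2 shares of the deceased (Ruthie and Elif) are combined into a pool of 84,000.
That pool (84,000) is divided at the grandchildren's generation equally among Aditi, Phaedra, Winona, Faisal, Liora, and Kalinda: 14,000 each.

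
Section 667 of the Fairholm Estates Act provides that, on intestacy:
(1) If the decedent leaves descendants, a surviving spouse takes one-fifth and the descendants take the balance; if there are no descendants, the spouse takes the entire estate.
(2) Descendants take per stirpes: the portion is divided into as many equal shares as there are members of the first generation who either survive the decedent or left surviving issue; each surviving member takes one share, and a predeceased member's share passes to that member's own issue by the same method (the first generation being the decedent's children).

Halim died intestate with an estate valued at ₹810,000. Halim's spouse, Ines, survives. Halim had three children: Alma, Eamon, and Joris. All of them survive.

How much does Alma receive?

Ines takes one-fifth of ₹810,000 = ₹162,000. The remaining ₹648,000 passes to the descendants.
The descendants' portion (₹648,000) is divided into 3 shares of ₹216,000: Alma, Eamon, and Joris each take ₹216,000.

Alma receives ₹216,000.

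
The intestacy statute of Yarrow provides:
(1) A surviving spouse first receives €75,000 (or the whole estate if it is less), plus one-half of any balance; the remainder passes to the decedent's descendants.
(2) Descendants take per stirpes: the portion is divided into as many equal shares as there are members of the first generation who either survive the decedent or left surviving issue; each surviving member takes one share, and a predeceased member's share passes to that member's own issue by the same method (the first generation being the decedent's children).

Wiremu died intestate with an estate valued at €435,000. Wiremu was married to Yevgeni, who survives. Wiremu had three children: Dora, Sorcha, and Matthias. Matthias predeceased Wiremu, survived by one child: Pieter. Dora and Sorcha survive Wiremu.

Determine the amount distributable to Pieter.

Yevgeni first takes €75,000, leaving a balance of €360,000. Yevgeni then takes one-half of the balance (€180,000), for a total of €255,000. The remaining €180,000 passes to the descendants.
The descendants' portion (€180,000) is divided into 3 shares of €60,000: Dora and Sorcha each take €60,000; Matthias's €60,000 share passes to Matthias's issue.
Matthias's share (€60,000) passes entirely to Pieter.

Pieter receives €60,000.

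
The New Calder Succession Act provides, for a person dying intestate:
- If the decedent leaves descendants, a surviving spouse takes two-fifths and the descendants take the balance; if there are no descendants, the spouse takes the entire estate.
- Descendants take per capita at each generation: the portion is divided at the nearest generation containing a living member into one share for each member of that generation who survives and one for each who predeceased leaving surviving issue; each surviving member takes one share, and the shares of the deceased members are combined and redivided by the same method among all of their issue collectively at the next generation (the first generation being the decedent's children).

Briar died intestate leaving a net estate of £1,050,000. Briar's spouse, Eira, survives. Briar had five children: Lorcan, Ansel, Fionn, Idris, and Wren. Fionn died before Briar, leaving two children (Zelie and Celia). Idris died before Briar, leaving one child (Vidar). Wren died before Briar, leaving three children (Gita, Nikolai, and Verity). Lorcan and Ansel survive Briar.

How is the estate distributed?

Eira: £420,000; Lorcan: £126,000; Ansel: £126,000; Zelie: £63,000; Celia: £63,000; Vidar: £63,000; Gita: £63,000; Nikolai: £63,000; Verity: £63,000

Eira takes two-fifths of £1,050,000 = £420,000. The remaining £630,000 passes to the descendants.
The descendants' portion (£630,000) is divided at the children's generation into 5 shares of £126,000. Lorcan and Ansel each take £126,000. The 3 shares of the deceased (Fionn, Idris, and Wren) are combined into a pool of £378,000.
That pool (£378,000) is divided at the grandchildren's generation equally among Zelie, Celia, Vidar, Gita, Nikolai, and Verity: £63,000 each.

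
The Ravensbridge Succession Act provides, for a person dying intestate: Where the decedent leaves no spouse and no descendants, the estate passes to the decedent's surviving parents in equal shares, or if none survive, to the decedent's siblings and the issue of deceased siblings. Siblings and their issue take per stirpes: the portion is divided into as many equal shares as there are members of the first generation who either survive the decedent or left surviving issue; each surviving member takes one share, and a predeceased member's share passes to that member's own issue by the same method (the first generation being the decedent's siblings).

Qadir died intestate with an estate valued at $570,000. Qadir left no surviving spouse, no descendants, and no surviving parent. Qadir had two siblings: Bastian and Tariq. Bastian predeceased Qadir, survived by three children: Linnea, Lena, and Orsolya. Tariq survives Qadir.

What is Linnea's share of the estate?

The entire $570,000 passes to the siblings and their issue.
That amount ($570,000) is divided into 2 shares of $285,000: Tariq takes $285,000; Bastian's $285,000 share passes to Bastian's issue.
Bastian's share ($285,000) is divided into 3 shares of $95,000: Linnea, Lena, and Orsolya each take $95,000.

Linnea receives $95,000.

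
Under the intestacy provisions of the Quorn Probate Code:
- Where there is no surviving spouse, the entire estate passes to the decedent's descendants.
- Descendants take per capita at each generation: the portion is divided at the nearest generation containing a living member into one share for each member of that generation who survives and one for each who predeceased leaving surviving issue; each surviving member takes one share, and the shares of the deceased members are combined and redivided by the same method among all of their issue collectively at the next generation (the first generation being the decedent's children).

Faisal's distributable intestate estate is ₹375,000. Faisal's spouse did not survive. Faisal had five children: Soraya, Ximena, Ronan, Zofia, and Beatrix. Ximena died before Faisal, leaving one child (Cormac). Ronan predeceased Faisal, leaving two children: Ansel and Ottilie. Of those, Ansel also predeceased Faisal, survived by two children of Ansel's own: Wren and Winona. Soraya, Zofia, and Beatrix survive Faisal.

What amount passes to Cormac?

Cormac receives ₹50,000.

The entire ₹375,000 passes to the descendants.
That amount (₹375,000) is divided at the children's generation into 5 shares of ₹75,000. Soraya, Zofia, and Beatrix each take ₹75,000. The 2 shares of the deceased (Ximena and Ronan) are combined into a pool of ₹150,000.
That pool (₹150,000) is divided at the grandchildren's generation into 3 shares of ₹50,000. Cormac and Ottilie each take ₹50,000. The remaining share for the deceased Ansel (₹50,000) is carried to the next generation.
That pool (₹50,000) is divided at the great-grandchildren's generation equally among Wren and Winona: ₹25,000 each.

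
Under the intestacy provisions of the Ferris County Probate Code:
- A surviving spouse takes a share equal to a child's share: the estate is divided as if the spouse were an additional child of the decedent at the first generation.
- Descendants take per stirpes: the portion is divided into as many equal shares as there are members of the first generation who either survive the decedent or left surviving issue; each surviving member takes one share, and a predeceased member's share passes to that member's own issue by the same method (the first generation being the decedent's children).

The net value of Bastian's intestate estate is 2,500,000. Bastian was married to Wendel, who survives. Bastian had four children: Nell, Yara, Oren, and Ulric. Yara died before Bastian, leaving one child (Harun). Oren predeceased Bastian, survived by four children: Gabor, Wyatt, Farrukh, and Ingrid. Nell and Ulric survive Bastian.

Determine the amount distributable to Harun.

The spouse counts as an additional share at the children's level, so there are 5 primary shares of 500,000. Wendel takes one such share (500,000).
The children's combined portion (2,000,000) is divided into 4 shares of 500,000: Nell and Ulric each take 500,000; Yara's 500,000 share passes to Yara's issue; Oren's 500,000 share passes to Oren's issue.
Yara's share (500,000) passes entirely to Harun.
Oren's share (500,000) is divided into 4 shares of 125,000: Gabor, Wyatt, Farrukh, and Ingrid each take 125,000.

Harun receives 500,000.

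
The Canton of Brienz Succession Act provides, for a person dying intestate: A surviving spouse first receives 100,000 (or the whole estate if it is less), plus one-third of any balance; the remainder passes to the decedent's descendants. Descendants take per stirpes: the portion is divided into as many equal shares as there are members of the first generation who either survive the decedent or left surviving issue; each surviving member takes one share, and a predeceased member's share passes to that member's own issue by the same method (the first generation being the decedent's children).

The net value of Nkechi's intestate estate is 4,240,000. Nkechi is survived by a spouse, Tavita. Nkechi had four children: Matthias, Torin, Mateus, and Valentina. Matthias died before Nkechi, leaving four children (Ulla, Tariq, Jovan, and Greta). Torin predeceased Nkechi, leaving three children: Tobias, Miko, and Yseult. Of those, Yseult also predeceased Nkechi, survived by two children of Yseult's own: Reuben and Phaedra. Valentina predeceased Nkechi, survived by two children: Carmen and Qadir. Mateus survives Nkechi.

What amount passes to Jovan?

Tavita first takes 100,000, leaving a balance of 4,140,000. Tavita then takes one-third of the balance (1,380,000), for a total of 1,480,000. The remaining 2,760,000 passes to the descendants.
The descendants' portion (2,760,000) is divided into 4 shares of 690,000: Mateus takes 690,000; Matthias's 690,000 share passes to Matthias's issue; Torin's 690,000 share passes to Torin's issue; Valentina's 690,000 share passes to Valentina's issue.
Matthias's share (690,000) is divided into 4 shares of 172,500: Ulla, Tariq, Jovan, and Greta each take 172,500.
Torin's share (690,000) is divided into 3 shares of 230,000: Tobias and Miko each take 230,000; Yseult's 230,000 share passes to Yseult's issue.
Yseult's share (230,000) is divided into 2 shares of 115,000: Reuben and Phaedra each take 115,000.
Valentina's share (690,000) is divided into 2 shares of 345,000: Carmen and Qadir each take 345,000.

Jovan receives 172,500.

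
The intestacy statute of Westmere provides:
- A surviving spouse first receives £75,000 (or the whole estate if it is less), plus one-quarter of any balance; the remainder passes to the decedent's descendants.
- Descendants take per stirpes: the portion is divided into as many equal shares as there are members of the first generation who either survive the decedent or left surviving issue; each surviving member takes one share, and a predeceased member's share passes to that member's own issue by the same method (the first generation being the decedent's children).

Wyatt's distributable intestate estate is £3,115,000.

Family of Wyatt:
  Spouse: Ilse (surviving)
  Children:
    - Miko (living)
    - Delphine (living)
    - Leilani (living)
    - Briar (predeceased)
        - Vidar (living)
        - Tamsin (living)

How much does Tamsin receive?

Tamsin receives £285,000.

Ilse first takes £75,000, leaving a balance of £3,040,000. Ilse then takes one-quarter of the balance (£760,000), for a total of £835,000. The remaining £2,280,000 passes to the descendants.
The descendants' portion (£2,280,000) is divided into 4 shares of £570,000: Miko, Delphine, and Leilani each take £570,000; Briar's £570,000 share passes to Briar's issue.
Briar's share (£570,000) is divided into 2 shares of £285,000: Vidar and Tamsin each take £285,000.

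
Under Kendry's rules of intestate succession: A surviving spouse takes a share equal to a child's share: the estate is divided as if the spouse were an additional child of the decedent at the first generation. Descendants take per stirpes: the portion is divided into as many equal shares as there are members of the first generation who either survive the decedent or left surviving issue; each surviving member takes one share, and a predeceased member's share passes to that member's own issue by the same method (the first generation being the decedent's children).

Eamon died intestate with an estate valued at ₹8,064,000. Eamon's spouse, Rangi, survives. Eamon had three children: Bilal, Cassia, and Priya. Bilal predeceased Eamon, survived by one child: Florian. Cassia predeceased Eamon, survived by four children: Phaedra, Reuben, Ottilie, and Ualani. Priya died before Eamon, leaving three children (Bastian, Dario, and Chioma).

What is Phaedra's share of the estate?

Phaedra receives ₹504,000.

The spouse counts as an additional share at the children's level, so there are 4 primary shares of ₹2,016,000. Rangi takes one such share (₹2,016,000).
The children's combined portion (₹6,048,000) is divided into 3 shares of ₹2,016,000: Bilal's ₹2,016,000 share passes to Bilal's issue; Cassia's ₹2,016,000 share passes to Cassia's issue; Priya's ₹2,016,000 share passes to Priya's issue.
Bilal's share (₹2,016,000) passes entirely to Florian.
Cassia's share (₹2,016,000) is divided into 4 shares of ₹504,000: Phaedra, Reuben, Ottilie, and Ualani each take ₹504,000.
Priya's share (₹2,016,000) is divided into 3 shares of ₹672,000: Bastian, Dario, and Chioma each take ₹672,000.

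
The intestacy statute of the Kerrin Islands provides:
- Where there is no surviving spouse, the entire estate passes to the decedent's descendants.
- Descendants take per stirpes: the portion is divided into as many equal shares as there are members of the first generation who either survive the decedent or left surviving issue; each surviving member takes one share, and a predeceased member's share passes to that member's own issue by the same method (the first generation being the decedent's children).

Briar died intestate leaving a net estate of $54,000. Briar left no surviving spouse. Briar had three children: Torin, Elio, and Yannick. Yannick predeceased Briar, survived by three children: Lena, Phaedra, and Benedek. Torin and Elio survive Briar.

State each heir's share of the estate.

The entire $54,000 passes to the descendants.
That amount ($54,000) is divided into 3 shares of $18,000: Torin and Elio each take $18,000; Yannick's $18,000 share passes to Yannick's issue.
Yannick's share ($18,000) is divided into 3 shares of $6,000: Lena, Phaedra, and Benedek each take $6,000.

Torin: $18,000; Elio: $18,000; Lena: $6,000; Phaedra: $6,000; Benedek: $6,000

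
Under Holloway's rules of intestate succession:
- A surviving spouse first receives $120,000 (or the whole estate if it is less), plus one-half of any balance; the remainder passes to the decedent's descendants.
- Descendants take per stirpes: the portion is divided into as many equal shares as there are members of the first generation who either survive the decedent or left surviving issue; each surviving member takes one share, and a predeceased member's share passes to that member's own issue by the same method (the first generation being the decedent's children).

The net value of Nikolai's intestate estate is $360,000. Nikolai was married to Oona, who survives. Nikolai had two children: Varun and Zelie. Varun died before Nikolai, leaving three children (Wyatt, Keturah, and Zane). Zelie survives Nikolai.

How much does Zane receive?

Zane receives $20,000.

Oona first takes $120,000, leaving a balance of $240,000. Oona then takes one-half of the balance ($120,000), for a total of $240,000. The remaining $120,000 passes to the descendants.
The descendants' portion ($120,000) is divided into 2 shares of $60,000: Zelie takes $60,000; Varun's $60,000 share passes to Varun's issue.
Varun's share ($60,000) is divided into 3 shares of $20,000: Wyatt, Keturah, and Zane each take $20,000.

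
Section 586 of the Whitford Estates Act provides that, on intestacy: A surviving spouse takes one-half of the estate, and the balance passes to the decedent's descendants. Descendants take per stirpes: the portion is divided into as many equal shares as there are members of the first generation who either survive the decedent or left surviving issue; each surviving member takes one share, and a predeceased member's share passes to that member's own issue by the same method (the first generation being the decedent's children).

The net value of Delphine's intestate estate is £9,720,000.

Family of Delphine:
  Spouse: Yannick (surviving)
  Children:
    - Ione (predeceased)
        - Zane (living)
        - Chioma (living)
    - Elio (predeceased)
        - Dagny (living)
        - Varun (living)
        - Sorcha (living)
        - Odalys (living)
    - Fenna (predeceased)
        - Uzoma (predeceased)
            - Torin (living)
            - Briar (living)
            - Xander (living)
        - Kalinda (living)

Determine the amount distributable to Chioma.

Yannick takes one-half of £9,720,000 = £4,860,000. The remaining £4,860,000 passes to the descendants.
The descendants' portion (£4,860,000) is divided into 3 shares of £1,620,000: Ione's £1,620,000 share passes to Ione's issue; Elio's £1,620,000 share passes to Elio's issue; Fenna's £1,620,000 share passes to Fenna's issue.
Ione's share (£1,620,000) is divided into 2 shares of £810,000: Zane and Chioma each take £810,000.
Elio's share (£1,620,000) is divided into 4 shares of £405,000: Dagny, Varun, Sorcha, and Odalys each take £405,000.
Fenna's share (£1,620,000) is divided into 2 shares of £810,000: Kalinda takes £810,000; Uzoma's £810,000 share passes to Uzoma's issue.
Uzoma's share (£810,000) is divided into 3 shares of £270,000: Torin, Briar, and Xander each take £270,000.

Chioma receives £810,000.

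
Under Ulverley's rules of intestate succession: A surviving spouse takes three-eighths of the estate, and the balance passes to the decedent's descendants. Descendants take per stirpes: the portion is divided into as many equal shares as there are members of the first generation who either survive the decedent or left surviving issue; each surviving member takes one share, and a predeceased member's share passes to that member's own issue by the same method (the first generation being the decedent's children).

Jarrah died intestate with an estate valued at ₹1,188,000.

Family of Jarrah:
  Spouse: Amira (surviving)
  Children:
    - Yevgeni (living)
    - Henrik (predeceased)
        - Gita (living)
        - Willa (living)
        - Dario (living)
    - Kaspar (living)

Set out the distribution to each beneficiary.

Amira: ₹445,500; Yevgeni: ₹247,500; Gita: ₹82,500; Willa: ₹82,500; Dario: ₹82,500; Kaspar: ₹247,500

Amira takes three-eighths of ₹1,188,000 = ₹445,500. The remaining ₹742,500 passes to the descendants.
The descendants' portion (₹742,500) is divided into 3 shares of ₹247,500: Yevgeni and Kaspar each take ₹247,500; Henrik's ₹247,500 share passes to Henrik's issue.
Henrik's share (₹247,500) is divided into 3 shares of ₹82,500: Gita, Willa, and Dario each take ₹82,500.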